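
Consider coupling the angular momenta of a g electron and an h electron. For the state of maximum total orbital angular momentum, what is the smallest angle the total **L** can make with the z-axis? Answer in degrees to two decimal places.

θ_min ≈ 18.43°

The total orbital quantum number L ranges from |l₁ − l₂| to l₁ + l₂ in integer steps.
L ∈ {1, 2, 3, 4, 5, 6, 7, 8, 9}.
The maximum is L = 9, with |L_tot| = ℏ√(9·10) = 3√10 ℏ.
The minimum angle with z is arccos(9/√90) ≈ 18.43°.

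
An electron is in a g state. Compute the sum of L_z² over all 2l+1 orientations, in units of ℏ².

The letter g corresponds to l = 4.
The allowed m_l values are -4, -3, -2, -1, 0, 1, 2, 3, 4.
Σ m_l² = l(l+1)(2l+1)/3 = 4·5·9/3 = 60.

Σ(L_z)² = 60 ℏ²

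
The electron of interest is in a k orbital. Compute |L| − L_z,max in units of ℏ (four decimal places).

K corresponds to l = 7.
|L| = 2√14 ℏ ≈ 7.4833ℏ, while L_z,max = lℏ = 7ℏ.
The difference is (2√14 − 7)ℏ ≈ 0.4833ℏ.

|L| − L_z,max ≈ 0.4833ℏ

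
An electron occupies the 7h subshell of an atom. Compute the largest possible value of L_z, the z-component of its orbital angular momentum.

L_z,max = 5ℏ

7h means n = 7, l = 5.
L_z = m_l ℏ with m_l ∈ {−5, …, 5}; the maximum is m_l = 5.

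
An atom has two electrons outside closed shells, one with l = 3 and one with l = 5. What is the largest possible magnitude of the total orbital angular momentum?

Angular momentum addition gives L = |l₁ − l₂|, …, l₁ + l₂.
Allowed values: L = 2, 3, 4, 5, 6, 7, 8.
The largest magnitude corresponds to L = 8: |L_tot| = ℏ√(8·9) = 6√2 ℏ.

|L_tot|_max = 6√2 ℏ ≈ 8.485ℏ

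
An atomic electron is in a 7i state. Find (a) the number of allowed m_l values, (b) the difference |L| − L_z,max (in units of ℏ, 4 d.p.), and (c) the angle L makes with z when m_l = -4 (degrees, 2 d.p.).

13 values; |L|−L_z,max ≈ 0.4807ℏ; θ(m_l=-4) ≈ 128.11°

The 7i subshell has l = 6.
There are 2l+1 = 13 values of m_l.
|L| − L_z,max = (√42 − 6)ℏ ≈ 0.4807ℏ.
For m_l = -4: cos θ = -4/√42, θ ≈ 128.11°.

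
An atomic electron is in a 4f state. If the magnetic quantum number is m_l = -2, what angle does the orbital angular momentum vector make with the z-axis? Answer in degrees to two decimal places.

θ ≈ 125.26°

The 4f subshell has l = 3.
|L| = ℏ√(l(l+1)) = 2√3 ℏ.
L_z = m_l ℏ = −2ℏ.
cos θ = L_z/|L| = -2/√12, so θ ≈ 125.26°.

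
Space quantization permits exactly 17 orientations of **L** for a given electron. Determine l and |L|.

l = 8, |L| = 6√2 ℏ ≈ 8.485ℏ

2l + 1 = 17 ⇒ l = 8.
Then |L| = √(l(l+1)) ℏ = 6√2 ℏ.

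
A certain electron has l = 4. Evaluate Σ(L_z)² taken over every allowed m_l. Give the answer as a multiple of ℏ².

Σ(L_z)² = 60 ℏ²

m_l ∈ {-4, -3, -2, -1, 0, 1, 2, 3, 4}.
Σ m_l² = l(l+1)(2l+1)/3 = 4·5·9/3 = 60.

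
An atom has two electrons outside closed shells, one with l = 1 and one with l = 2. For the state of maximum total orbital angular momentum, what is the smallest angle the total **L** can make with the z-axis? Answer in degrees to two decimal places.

θ_min ≈ 30.00°

L runs from |1 − 2| = 1 to 1 + 2 = 3.
L ∈ {1, 2, 3}.
The maximum is L = 3, with |L_tot| = ℏ√(3·4) = 2√3 ℏ.
The minimum angle with z is arccos(3/√12) ≈ 30.00°.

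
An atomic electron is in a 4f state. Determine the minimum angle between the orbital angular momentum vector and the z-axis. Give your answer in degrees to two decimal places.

4f means n = 4, l = 3.
|L|² = l(l+1)ℏ² = 12ℏ², so |L| = 2√3 ℏ.
The smallest angle corresponds to the largest L_z, i.e. m_l = l = 3, giving L_z = 3ℏ.
cos θ_min = 3/√12, so θ_min ≈ 30.00°.

θ_min ≈ 30.00°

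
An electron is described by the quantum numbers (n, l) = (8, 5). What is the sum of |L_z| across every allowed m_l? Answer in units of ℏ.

m_l runs from −5 to 5, i.e. {-5, -4, -3, -2, -1, 0, 1, 2, 3, 4, 5}.
Σ|m_l| = 2(1+2+…+5) = 30.

Σ|L_z| = 30 ℏ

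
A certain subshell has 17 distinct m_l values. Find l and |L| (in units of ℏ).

17 = 2l + 1, so l = (17−1)/2 = 8.
|L| = ℏ√(l(l+1)) = ℏ√(8·9) = 6√2 ℏ.

l = 8, |L| = 6√2 ℏ ≈ 8.485ℏ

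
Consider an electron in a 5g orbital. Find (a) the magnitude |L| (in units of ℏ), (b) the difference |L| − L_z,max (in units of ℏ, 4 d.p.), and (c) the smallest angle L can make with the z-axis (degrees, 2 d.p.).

|L| = 2√5 ℏ ≈ 4.472ℏ; |L|−L_z,max ≈ 0.4721ℏ; θ_min ≈ 26.57°

The 5g subshell has l = 4.
|L| = ℏ√(4·5) = 2√5 ℏ ≈ 4.472ℏ.
|L| − L_z,max = (2√5 − 4)ℏ ≈ 0.4721ℏ.
cos θ_min = 4/√20, so θ_min ≈ 26.57°.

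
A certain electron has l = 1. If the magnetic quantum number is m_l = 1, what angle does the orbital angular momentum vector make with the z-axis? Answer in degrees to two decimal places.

|L| = √(l(l+1)) ℏ = √2 ℏ.
L_z = m_l ℏ = 1ℏ.
cos θ = L_z/|L| = 1/√2, so θ ≈ 45.00°.

θ ≈ 45.00°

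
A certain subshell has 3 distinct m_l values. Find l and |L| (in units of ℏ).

l = 1, |L| = √2 ℏ ≈ 1.414ℏ

2l + 1 = 3 ⇒ l = 1.
|L| = ℏ√(l(l+1)) = ℏ√(1·2) = √2 ℏ.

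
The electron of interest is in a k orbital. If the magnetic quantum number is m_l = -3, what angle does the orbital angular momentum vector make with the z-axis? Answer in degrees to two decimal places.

θ ≈ 113.63°

A k state has l = 7.
|L| = ℏ√(l(l+1)) = 2√14 ℏ.
L_z = m_l ℏ = −3ℏ.
cos θ = L_z/|L| = -3/√56, so θ ≈ 113.63°.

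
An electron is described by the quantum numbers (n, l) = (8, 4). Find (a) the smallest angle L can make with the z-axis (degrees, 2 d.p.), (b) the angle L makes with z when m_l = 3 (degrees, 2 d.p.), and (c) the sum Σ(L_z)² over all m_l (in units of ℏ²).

θ_min ≈ 26.57°; θ(m_l=3) ≈ 47.87°; Σ(L_z)² = 60 ℏ²

cos θ_min = 4/√20, so θ_min ≈ 26.57°.
For m_l = 3: cos θ = 3/√20, θ ≈ 47.87°.
Σ m_l² = 60, so Σ(L_z)² = 60 ℏ².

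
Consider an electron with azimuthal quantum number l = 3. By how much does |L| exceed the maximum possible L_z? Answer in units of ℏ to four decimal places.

|L| = 2√3 ℏ ≈ 3.4641ℏ, while L_z,max = lℏ = 3ℏ.
The difference is (2√3 − 3)ℏ ≈ 0.4641ℏ.

|L| − L_z,max ≈ 0.4641ℏ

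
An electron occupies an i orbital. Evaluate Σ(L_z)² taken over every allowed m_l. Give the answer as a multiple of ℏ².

For an i orbital, l = 6.
The allowed m_l values are -6, -5, -4, -3, -2, -1, 0, 1, 2, 3, 4, 5, 6.
Summing m² from −6 to 6: Σ m_l² = 182.

Σ(L_z)² = 182 ℏ²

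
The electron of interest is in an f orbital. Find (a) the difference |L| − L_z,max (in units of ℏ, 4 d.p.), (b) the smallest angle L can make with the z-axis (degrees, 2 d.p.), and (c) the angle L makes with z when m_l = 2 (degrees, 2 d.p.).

|L|−L_z,max ≈ 0.4641ℏ; θ_min ≈ 30.00°; θ(m_l=2) ≈ 54.74°

For an f orbital, l = 3.
|L| − L_z,max = (2√3 − 3)ℏ ≈ 0.4641ℏ.
cos θ_min = 3/√12, so θ_min ≈ 30.00°.
For m_l = 2: cos θ = 2/√12, θ ≈ 54.74°.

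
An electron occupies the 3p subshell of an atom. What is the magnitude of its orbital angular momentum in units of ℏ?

The 3p subshell has l = 1.
|L| = ℏ√(l(l+1)) = ℏ√(1·2) = √2 ℏ

|L| = √2 ℏ ≈ 1.414ℏ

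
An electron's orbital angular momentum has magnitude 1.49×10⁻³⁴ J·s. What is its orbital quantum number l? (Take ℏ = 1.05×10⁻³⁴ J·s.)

|L|/ℏ = (1.49×10⁻³⁴)/(1.05×10⁻³⁴) ≈ 1.419.
l(l+1) ≈ 1.419² ≈ 2.01, so l = 1.

l = 1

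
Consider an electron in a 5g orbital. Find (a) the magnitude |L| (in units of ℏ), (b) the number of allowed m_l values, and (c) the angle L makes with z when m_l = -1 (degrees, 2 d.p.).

5g means n = 5, l = 4.
|L| = ℏ√(4·5) = 2√5 ℏ ≈ 4.472ℏ.
There are 2l+1 = 9 values of m_l.
For m_l = -1: cos θ = -1/√20, θ ≈ 102.92°.

|L| = 2√5 ℏ ≈ 4.472ℏ; 9 values; θ(m_l=-1) ≈ 102.92°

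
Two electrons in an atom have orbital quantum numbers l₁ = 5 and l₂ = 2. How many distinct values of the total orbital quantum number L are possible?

5

L runs from |5 − 2| = 3 to 5 + 2 = 7.
So L can be 3, 4, 5, 6, 7.
That is 5 values.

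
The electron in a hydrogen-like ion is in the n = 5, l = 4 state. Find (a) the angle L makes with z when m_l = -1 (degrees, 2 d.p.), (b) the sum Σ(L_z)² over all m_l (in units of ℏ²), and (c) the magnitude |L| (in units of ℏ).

θ(m_l=-1) ≈ 102.92°; Σ(L_z)² = 60 ℏ²; |L| = 2√5 ℏ ≈ 4.472ℏ

For m_l = -1: cos θ = -1/√20, θ ≈ 102.92°.
Σ m_l² = 60, so Σ(L_z)² = 60 ℏ².
|L| = ℏ√(4·5) = 2√5 ℏ ≈ 4.472ℏ.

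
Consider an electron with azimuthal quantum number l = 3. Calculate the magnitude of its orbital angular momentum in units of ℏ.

|L| = ℏ√(l(l+1)) = ℏ√(3·4) = 2√3 ℏ

|L| = 2√3 ℏ ≈ 3.464ℏ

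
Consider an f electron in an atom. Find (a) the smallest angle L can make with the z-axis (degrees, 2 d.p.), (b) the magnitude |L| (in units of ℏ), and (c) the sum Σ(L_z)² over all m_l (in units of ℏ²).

θ_min ≈ 30.00°; |L| = 2√3 ℏ ≈ 3.464ℏ; Σ(L_z)² = 28 ℏ²

The letter f corresponds to l = 3.
cos θ_min = 3/√12, so θ_min ≈ 30.00°.
|L| = ℏ√(3·4) = 2√3 ℏ ≈ 3.464ℏ.
Σ m_l² = 28, so Σ(L_z)² = 28 ℏ².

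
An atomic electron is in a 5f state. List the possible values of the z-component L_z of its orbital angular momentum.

L_z ∈ {−3ℏ, −2ℏ, −ℏ, 0, ℏ, 2ℏ, 3ℏ}

For 5f, l = 3.
L_z = m_l ℏ with m_l ranging from −l to +l in integer steps.
For l = 3: m_l ∈ {-3, -2, -1, 0, 1, 2, 3}.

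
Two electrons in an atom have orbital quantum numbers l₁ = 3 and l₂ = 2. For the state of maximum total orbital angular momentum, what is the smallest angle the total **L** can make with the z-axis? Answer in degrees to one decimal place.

By the triangle rule, |l₁ − l₂| ≤ L ≤ l₁ + l₂.
L ∈ {1, 2, 3, 4, 5}.
The maximum is L = 5, with |L_tot| = ℏ√(5·6) = √30 ℏ.
The minimum angle with z is arccos(5/√30) ≈ 24.1°.

θ_min ≈ 24.1°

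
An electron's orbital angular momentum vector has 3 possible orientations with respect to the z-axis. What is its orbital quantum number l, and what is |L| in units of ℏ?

l = 1, |L| = √2 ℏ ≈ 1.414ℏ

Since there are 2l+1 = 3 values of m_l, l = 1.
Then |L| = √(l(l+1)) ℏ = √2 ℏ.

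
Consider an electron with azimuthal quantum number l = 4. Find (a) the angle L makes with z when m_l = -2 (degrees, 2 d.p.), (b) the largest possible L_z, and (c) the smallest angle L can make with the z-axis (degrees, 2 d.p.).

θ(m_l=-2) ≈ 116.57°; L_z,max = 4ℏ; θ_min ≈ 26.57°

For m_l = -2: cos θ = -2/√20, θ ≈ 116.57°.
L_z,max = lℏ = 4ℏ.
cos θ_min = 4/√20, so θ_min ≈ 26.57°.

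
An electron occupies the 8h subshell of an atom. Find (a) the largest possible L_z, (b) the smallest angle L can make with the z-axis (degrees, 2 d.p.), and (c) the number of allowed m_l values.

L_z,max = 5ℏ; θ_min ≈ 24.09°; 11 values

The 8h subshell has l = 5.
L_z,max = lℏ = 5ℏ.
cos θ_min = 5/√30, so θ_min ≈ 24.09°.
There are 2l+1 = 11 values of m_l.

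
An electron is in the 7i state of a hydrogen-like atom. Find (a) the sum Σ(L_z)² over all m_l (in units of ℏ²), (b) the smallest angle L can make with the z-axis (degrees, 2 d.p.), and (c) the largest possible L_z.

Σ(L_z)² = 182 ℏ²; θ_min ≈ 22.21°; L_z,max = 6ℏ

For 7i, l = 6.
Σ m_l² = 182, so Σ(L_z)² = 182 ℏ².
cos θ_min = 6/√42, so θ_min ≈ 22.21°.
L_z,max = lℏ = 6ℏ.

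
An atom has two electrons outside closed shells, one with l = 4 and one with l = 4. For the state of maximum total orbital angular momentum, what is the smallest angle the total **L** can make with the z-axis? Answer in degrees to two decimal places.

Angular momentum addition gives L = |l₁ − l₂|, …, l₁ + l₂.
Allowed values: L = 0, 1, 2, 3, 4, 5, 6, 7, 8.
The maximum is L = 8, with |L_tot| = ℏ√(8·9) = 6√2 ℏ.
The minimum angle with z is arccos(8/√72) ≈ 19.47°.

θ_min ≈ 19.47°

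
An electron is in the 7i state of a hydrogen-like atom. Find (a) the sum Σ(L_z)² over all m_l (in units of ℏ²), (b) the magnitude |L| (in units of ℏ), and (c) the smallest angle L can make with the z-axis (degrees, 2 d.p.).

Σ(L_z)² = 182 ℏ²; |L| = √42 ℏ ≈ 6.481ℏ; θ_min ≈ 22.21°

For 7i, l = 6.
Σ m_l² = 182, so Σ(L_z)² = 182 ℏ².
|L| = ℏ√(6·7) = √42 ℏ ≈ 6.481ℏ.
cos θ_min = 6/√42, so θ_min ≈ 22.21°.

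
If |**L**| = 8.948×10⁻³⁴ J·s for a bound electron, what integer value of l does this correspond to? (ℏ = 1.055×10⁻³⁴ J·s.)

l = 8

In units of ℏ, |L| ≈ 8.482.
l(l+1) ≈ 8.482² ≈ 71.94, so l = 8.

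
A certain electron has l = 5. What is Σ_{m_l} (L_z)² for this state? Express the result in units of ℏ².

m_l runs from −5 to 5, i.e. {-5, -4, -3, -2, -1, 0, 1, 2, 3, 4, 5}.
Σ m_l² = 2·(1 + 4 + 9 + 16 + 25) = 110.

Σ(L_z)² = 110 ℏ²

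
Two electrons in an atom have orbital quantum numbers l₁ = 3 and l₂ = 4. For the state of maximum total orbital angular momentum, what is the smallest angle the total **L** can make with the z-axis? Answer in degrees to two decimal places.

θ_min ≈ 20.70°

Angular momentum addition gives L = |l₁ − l₂|, …, l₁ + l₂.
Allowed values: L = 1, 2, 3, 4, 5, 6, 7.
The maximum is L = 7, with |L_tot| = ℏ√(7·8) = 2√14 ℏ.
The minimum angle with z is arccos(7/√56) ≈ 20.70°.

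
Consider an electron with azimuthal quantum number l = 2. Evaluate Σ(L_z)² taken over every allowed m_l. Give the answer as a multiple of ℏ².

Σ(L_z)² = 10 ℏ²

The allowed m_l values are -2, -1, 0, 1, 2.
Σ m_l² = 2·(1 + 4) = 10.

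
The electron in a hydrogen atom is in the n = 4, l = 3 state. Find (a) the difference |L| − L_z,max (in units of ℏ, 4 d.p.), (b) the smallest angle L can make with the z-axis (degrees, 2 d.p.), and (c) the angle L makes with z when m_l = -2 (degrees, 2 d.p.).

|L|−L_z,max ≈ 0.4641ℏ; θ_min ≈ 30.00°; θ(m_l=-2) ≈ 125.26°

|L| − L_z,max = (2√3 − 3)ℏ ≈ 0.4641ℏ.
cos θ_min = 3/√12, so θ_min ≈ 30.00°.
For m_l = -2: cos θ = -2/√12, θ ≈ 125.26°.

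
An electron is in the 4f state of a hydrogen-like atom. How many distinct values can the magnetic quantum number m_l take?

7

For 4f, l = 3.
The number of m_l values is 2l + 1 = 2·3 + 1 = 7.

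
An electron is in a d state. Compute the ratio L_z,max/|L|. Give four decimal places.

L_z,max/|L| = 0.8165

A d state has l = 2.
|L| = √6 ℏ ≈ 2.4495ℏ, while L_z,max = lℏ = 2ℏ.
L_z,max/|L| = 2/√6 = 0.8165.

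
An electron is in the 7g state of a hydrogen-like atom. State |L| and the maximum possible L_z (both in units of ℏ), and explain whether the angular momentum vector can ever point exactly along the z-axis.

For 7g, l = 4.
|L| = 2√5 ℏ ≈ 4.4721ℏ, while L_z,max = lℏ = 4ℏ.
Since |L| > L_z,max, the vector can never point exactly along z; the closest it comes is θ_min = arccos(4/√20) ≈ 26.6°.

No: L_z,max = 4ℏ < |L| = 2√5 ℏ ≈ 4.472ℏ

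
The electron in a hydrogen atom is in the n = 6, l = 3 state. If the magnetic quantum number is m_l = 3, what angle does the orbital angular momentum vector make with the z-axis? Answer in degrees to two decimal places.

θ ≈ 30.00°

|L| = ℏ√(l(l+1)) = 2√3 ℏ.
L_z = m_l ℏ = 3ℏ.
cos θ = L_z/|L| = 3/√12, so θ ≈ 30.00°.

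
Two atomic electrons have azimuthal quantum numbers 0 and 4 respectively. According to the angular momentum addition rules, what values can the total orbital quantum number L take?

By the triangle rule, |l₁ − l₂| ≤ L ≤ l₁ + l₂.
L ∈ {4}.

L = 4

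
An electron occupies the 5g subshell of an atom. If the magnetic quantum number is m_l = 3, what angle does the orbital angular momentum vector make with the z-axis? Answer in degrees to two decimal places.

θ ≈ 47.87°

The 5g subshell has l = 4.
|L| = √(l(l+1)) ℏ = 2√5 ℏ.
L_z = m_l ℏ = 3ℏ.
cos θ = L_z/|L| = 3/√20, so θ ≈ 47.87°.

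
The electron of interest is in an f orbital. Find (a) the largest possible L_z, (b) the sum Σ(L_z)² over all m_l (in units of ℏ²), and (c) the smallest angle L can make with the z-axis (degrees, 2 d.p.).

L_z,max = 3ℏ; Σ(L_z)² = 28 ℏ²; θ_min ≈ 30.00°

For an f orbital, l = 3.
L_z,max = lℏ = 3ℏ.
Σ m_l² = 28, so Σ(L_z)² = 28 ℏ².
cos θ_min = 3/√12, so θ_min ≈ 30.00°.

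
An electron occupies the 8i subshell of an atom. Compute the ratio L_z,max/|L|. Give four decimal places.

L_z,max/|L| = 0.9258

The 8i subshell has l = 6.
|L| = √42 ℏ ≈ 6.4807ℏ, while L_z,max = lℏ = 6ℏ.
L_z,max/|L| = 6/√42 = 0.9258.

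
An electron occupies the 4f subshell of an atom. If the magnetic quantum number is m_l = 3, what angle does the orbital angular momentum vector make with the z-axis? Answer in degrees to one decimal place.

The 4f subshell has l = 3.
|L| = √(l(l+1)) ℏ = 2√3 ℏ.
L_z = m_l ℏ = 3ℏ.
cos θ = L_z/|L| = 3/√12, so θ ≈ 30.0°.

θ ≈ 30.0°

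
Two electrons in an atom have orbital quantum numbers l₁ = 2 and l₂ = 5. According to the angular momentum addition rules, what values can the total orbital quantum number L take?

L runs from |2 − 5| = 3 to 2 + 5 = 7.
Allowed values: L = 3, 4, 5, 6, 7.

L = 3, 4, 5, 6, 7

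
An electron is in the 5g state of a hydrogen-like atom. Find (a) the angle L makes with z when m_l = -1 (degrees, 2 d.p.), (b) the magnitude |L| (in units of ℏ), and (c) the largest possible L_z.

The 5g subshell has l = 4.
For m_l = -1: cos θ = -1/√20, θ ≈ 102.92°.
|L| = ℏ√(4·5) = 2√5 ℏ ≈ 4.472ℏ.
L_z,max = lℏ = 4ℏ.

θ(m_l=-1) ≈ 102.92°; |L| = 2√5 ℏ ≈ 4.472ℏ; L_z,max = 4ℏ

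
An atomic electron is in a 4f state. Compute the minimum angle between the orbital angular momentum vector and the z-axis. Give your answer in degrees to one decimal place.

4f means n = 4, l = 3.
|L| = ℏ√(l(l+1)) = 2√3 ℏ.
The smallest angle corresponds to the largest L_z, i.e. m_l = l = 3, giving L_z = 3ℏ.
cos θ_min = 3/√12, so θ_min ≈ 30.0°.

θ_min ≈ 30.0°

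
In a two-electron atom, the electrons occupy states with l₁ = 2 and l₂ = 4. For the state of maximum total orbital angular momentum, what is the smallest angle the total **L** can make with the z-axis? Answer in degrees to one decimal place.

θ_min ≈ 22.2°

Angular momentum addition gives L = |l₁ − l₂|, …, l₁ + l₂.
Allowed values: L = 2, 3, 4, 5, 6.
The maximum is L = 6, with |L_tot| = ℏ√(6·7) = √42 ℏ.
The minimum angle with z is arccos(6/√42) ≈ 22.2°.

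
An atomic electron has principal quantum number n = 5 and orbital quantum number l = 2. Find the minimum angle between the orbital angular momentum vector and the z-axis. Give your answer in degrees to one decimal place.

|L| = ℏ√(l(l+1)) = √6 ℏ.
The smallest angle corresponds to the largest L_z, i.e. m_l = l = 2, giving L_z = 2ℏ.
cos θ_min = 2/√6, so θ_min ≈ 35.3°.

θ_min ≈ 35.3°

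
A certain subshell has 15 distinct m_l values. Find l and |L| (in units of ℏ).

l = 7, |L| = 2√14 ℏ ≈ 7.483ℏ

Since there are 2l+1 = 15 values of m_l, l = 7.
|L| = ℏ√(l(l+1)) = ℏ√(7·8) = 2√14 ℏ.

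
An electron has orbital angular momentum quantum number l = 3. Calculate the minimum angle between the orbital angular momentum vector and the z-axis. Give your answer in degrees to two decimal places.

|L| = ℏ√(l(l+1)) = 2√3 ℏ.
The smallest angle corresponds to the largest L_z, i.e. m_l = l = 3, giving L_z = 3ℏ.
cos θ_min = 3/√12, so θ_min ≈ 30.00°.

θ_min ≈ 30.00°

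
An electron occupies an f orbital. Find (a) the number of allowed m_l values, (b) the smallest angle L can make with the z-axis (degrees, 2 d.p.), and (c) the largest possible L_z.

The letter f corresponds to l = 3.
There are 2l+1 = 7 values of m_l.
cos θ_min = 3/√12, so θ_min ≈ 30.00°.
L_z,max = lℏ = 3ℏ.

7 values; θ_min ≈ 30.00°; L_z,max = 3ℏ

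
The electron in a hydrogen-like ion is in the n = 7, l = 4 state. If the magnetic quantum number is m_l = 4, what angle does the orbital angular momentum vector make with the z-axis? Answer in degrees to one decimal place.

θ ≈ 26.6°

|L| = √(l(l+1)) ℏ = 2√5 ℏ.
L_z = m_l ℏ = 4ℏ.
cos θ = L_z/|L| = 4/√20, so θ ≈ 26.6°.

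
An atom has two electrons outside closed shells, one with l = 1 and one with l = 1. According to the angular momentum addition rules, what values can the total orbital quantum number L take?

The total orbital quantum number L ranges from |l₁ − l₂| to l₁ + l₂ in integer steps.
So L can be 0, 1, 2.

L = 0, 1, 2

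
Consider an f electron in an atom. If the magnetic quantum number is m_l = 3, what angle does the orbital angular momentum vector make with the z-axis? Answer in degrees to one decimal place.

θ ≈ 30.0°

An f state has l = 3.
|L|² = l(l+1)ℏ² = 12ℏ², so |L| = 2√3 ℏ.
L_z = m_l ℏ = 3ℏ.
cos θ = L_z/|L| = 3/√12, so θ ≈ 30.0°.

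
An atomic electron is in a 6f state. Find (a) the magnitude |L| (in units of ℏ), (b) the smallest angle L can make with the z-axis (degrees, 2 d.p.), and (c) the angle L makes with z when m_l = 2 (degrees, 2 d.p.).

|L| = 2√3 ℏ ≈ 3.464ℏ; θ_min ≈ 30.00°; θ(m_l=2) ≈ 54.74°

For 6f, l = 3.
|L| = ℏ√(3·4) = 2√3 ℏ ≈ 3.464ℏ.
cos θ_min = 3/√12, so θ_min ≈ 30.00°.
For m_l = 2: cos θ = 2/√12, θ ≈ 54.74°.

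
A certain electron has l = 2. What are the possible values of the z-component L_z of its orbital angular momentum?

L_z ∈ {−2ℏ, −ℏ, 0, ℏ, 2ℏ}

L_z = m_l ℏ with m_l ranging from −l to +l in integer steps.
For l = 2: m_l ∈ {-2, -1, 0, 1, 2}.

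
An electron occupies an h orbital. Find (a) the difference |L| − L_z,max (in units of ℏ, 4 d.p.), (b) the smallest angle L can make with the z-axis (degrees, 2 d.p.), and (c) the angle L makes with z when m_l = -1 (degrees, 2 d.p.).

|L|−L_z,max ≈ 0.4772ℏ; θ_min ≈ 24.09°; θ(m_l=-1) ≈ 100.52°

H corresponds to l = 5.
|L| − L_z,max = (√30 − 5)ℏ ≈ 0.4772ℏ.
cos θ_min = 5/√30, so θ_min ≈ 24.09°.
For m_l = -1: cos θ = -1/√30, θ ≈ 100.52°.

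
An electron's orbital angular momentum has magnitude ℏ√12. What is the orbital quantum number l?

l = 3

Since |L|² = l(l+1)ℏ², l(l+1) = 12.
l² + l − 12 = 0 ⇒ l = 3.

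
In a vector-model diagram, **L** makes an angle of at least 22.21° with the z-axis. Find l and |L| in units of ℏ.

cos θ_min = l/√(l(l+1)) = √(l/(l+1)), so l/(l+1) = cos²(22.21°) = 0.8571.
Thus l = 0.8571/(1 − 0.8571) ≈ 6.
Then |L| = ℏ√(6·7) = √42 ℏ.

l = 6, |L| = √42 ℏ ≈ 6.481ℏ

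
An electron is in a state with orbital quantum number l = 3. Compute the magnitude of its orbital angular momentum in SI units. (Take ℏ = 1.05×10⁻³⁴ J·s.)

|L| = ℏ√(l(l+1)) = ℏ√(3·4) = 2√3 ℏ
Numerically, |L| = 3.464 × (1.05×10⁻³⁴ J·s) = 3.64×10⁻³⁴ J·s.

|L| = 3.64×10⁻³⁴ J·s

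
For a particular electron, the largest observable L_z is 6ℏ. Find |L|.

|L| = √42 ℏ ≈ 6.481ℏ

The maximum L_z equals lℏ, giving l = 6.
|L| = √(l(l+1)) ℏ = √42 ℏ.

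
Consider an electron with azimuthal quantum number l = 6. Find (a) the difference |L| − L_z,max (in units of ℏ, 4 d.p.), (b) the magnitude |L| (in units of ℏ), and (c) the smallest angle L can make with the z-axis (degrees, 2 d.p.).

|L|−L_z,max ≈ 0.4807ℏ; |L| = √42 ℏ ≈ 6.481ℏ; θ_min ≈ 22.21°

|L| − L_z,max = (√42 − 6)ℏ ≈ 0.4807ℏ.
|L| = ℏ√(6·7) = √42 ℏ ≈ 6.481ℏ.
cos θ_min = 6/√42, so θ_min ≈ 22.21°.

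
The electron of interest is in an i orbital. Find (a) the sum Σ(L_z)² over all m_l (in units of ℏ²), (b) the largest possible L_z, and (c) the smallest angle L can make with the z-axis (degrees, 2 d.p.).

For an i orbital, l = 6.
Σ m_l² = 182, so Σ(L_z)² = 182 ℏ².
L_z,max = lℏ = 6ℏ.
cos θ_min = 6/√42, so θ_min ≈ 22.21°.

Σ(L_z)² = 182 ℏ²; L_z,max = 6ℏ; θ_min ≈ 22.21°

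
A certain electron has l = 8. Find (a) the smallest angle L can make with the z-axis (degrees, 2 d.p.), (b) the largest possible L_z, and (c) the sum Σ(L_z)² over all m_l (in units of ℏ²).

θ_min ≈ 19.47°; L_z,max = 8ℏ; Σ(L_z)² = 408 ℏ²

cos θ_min = 8/√72, so θ_min ≈ 19.47°.
L_z,max = lℏ = 8ℏ.
Σ m_l² = 408, so Σ(L_z)² = 408 ℏ².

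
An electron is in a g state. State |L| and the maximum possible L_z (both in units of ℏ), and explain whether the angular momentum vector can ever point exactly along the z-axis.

No: L_z,max = 4ℏ < |L| = 2√5 ℏ ≈ 4.472ℏ

A g state has l = 4.
|L| = 2√5 ℏ ≈ 4.4721ℏ, while L_z,max = lℏ = 4ℏ.
Since |L| > L_z,max, the vector can never point exactly along z; the closest it comes is θ_min = arccos(4/√20) ≈ 26.6°.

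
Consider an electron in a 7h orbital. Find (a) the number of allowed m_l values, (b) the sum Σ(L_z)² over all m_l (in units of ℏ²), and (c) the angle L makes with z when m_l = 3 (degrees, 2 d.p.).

11 values; Σ(L_z)² = 110 ℏ²; θ(m_l=3) ≈ 56.79°

7h means n = 7, l = 5.
There are 2l+1 = 11 values of m_l.
Σ m_l² = 110, so Σ(L_z)² = 110 ℏ².
For m_l = 3: cos θ = 3/√30, θ ≈ 56.79°.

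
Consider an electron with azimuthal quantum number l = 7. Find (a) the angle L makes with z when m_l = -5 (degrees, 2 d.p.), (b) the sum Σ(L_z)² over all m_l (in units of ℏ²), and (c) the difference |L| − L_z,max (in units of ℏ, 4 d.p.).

For m_l = -5: cos θ = -5/√56, θ ≈ 131.92°.
Σ m_l² = 280, so Σ(L_z)² = 280 ℏ².
|L| − L_z,max = (2√14 − 7)ℏ ≈ 0.4833ℏ.

θ(m_l=-5) ≈ 131.92°; Σ(L_z)² = 280 ℏ²; |L|−L_z,max ≈ 0.4833ℏ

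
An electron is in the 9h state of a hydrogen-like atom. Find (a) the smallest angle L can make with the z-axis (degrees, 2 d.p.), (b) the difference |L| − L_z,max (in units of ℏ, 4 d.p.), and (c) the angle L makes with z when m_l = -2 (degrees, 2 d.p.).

θ_min ≈ 24.09°; |L|−L_z,max ≈ 0.4772ℏ; θ(m_l=-2) ≈ 111.42°

For 9h, l = 5.
cos θ_min = 5/√30, so θ_min ≈ 24.09°.
|L| − L_z,max = (√30 − 5)ℏ ≈ 0.4772ℏ.
For m_l = -2: cos θ = -2/√30, θ ≈ 111.42°.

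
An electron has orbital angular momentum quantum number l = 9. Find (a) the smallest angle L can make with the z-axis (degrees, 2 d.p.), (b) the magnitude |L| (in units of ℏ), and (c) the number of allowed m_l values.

cos θ_min = 9/√90, so θ_min ≈ 18.43°.
|L| = ℏ√(9·10) = 3√10 ℏ ≈ 9.487ℏ.
There are 2l+1 = 19 values of m_l.

θ_min ≈ 18.43°; |L| = 3√10 ℏ ≈ 9.487ℏ; 19 values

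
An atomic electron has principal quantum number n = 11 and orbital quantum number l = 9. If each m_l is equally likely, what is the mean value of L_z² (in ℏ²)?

⟨L_z²⟩ = 30 ℏ²

m_l ∈ {-9, -8, -7, -6, -5, -4, -3, -2, -1, 0, 1, 2, 3, 4, 5, 6, 7, 8, 9}.
Average of L_z² over 19 states: 570/19 ℏ² = 30 ℏ².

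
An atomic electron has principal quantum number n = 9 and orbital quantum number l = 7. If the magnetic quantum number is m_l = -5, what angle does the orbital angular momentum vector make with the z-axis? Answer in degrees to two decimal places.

θ ≈ 131.92°

|L|² = l(l+1)ℏ² = 56ℏ², so |L| = 2√14 ℏ.
L_z = m_l ℏ = −5ℏ.
cos θ = L_z/|L| = -5/√56, so θ ≈ 131.92°.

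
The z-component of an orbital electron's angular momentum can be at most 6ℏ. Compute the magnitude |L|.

L_z,max = lℏ, so l = 6.
Then |L| = ℏ√(6·7) = √42 ℏ.

|L| = √42 ℏ ≈ 6.481ℏ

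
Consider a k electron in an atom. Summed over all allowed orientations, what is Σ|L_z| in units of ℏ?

A k state has l = 7.
The allowed m_l values are -7, -6, -5, -4, -3, -2, -1, 0, 1, 2, 3, 4, 5, 6, 7.
Σ|m_l| = l(l+1) = 56.

Σ|L_z| = 56 ℏ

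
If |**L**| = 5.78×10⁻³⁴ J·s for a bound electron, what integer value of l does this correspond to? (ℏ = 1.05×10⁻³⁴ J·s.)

l = 5

In units of ℏ, |L| ≈ 5.505.
l(l+1) ≈ 5.505² ≈ 30.30, so l = 5.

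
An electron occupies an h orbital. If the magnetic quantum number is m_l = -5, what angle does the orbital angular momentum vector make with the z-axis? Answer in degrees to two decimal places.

For an h orbital, l = 5.
|L| = √(l(l+1)) ℏ = √30 ℏ.
L_z = m_l ℏ = −5ℏ.
cos θ = L_z/|L| = -5/√30, so θ ≈ 155.91°.

θ ≈ 155.91°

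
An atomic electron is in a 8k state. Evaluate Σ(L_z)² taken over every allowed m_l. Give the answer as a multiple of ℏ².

Σ(L_z)² = 280 ℏ²

8k means n = 8, l = 7.
The allowed m_l values are -7, -6, -5, -4, -3, -2, -1, 0, 1, 2, 3, 4, 5, 6, 7.
Summing m² from −7 to 7: Σ m_l² = 280.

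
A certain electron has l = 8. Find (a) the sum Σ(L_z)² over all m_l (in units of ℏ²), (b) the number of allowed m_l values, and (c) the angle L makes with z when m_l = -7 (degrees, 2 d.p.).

Σ m_l² = 408, so Σ(L_z)² = 408 ℏ².
There are 2l+1 = 17 values of m_l.
For m_l = -7: cos θ = -7/√72, θ ≈ 145.58°.

Σ(L_z)² = 408 ℏ²; 17 values; θ(m_l=-7) ≈ 145.58°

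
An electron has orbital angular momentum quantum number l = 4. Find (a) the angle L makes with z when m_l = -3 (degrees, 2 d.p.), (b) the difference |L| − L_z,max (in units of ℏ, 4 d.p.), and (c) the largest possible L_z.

θ(m_l=-3) ≈ 132.13°; |L|−L_z,max ≈ 0.4721ℏ; L_z,max = 4ℏ

For m_l = -3: cos θ = -3/√20, θ ≈ 132.13°.
|L| − L_z,max = (2√5 − 4)ℏ ≈ 0.4721ℏ.
L_z,max = lℏ = 4ℏ.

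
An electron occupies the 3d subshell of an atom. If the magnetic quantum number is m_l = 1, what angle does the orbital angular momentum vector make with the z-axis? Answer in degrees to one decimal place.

The 3d subshell has l = 2.
|L| = √(l(l+1)) ℏ = √6 ℏ.
L_z = m_l ℏ = 1ℏ.
cos θ = L_z/|L| = 1/√6, so θ ≈ 65.9°.

θ ≈ 65.9°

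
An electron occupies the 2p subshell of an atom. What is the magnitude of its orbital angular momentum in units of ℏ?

The 2p subshell has l = 1.
|L| = ℏ√(l(l+1)) = ℏ√(1·2) = √2 ℏ

|L| = √2 ℏ ≈ 1.414ℏ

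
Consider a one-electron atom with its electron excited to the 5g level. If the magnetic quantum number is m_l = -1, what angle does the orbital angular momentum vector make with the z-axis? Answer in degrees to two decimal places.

The 5g level has l = 4.
|L| = √(l(l+1)) ℏ = 2√5 ℏ.
L_z = m_l ℏ = −1ℏ.
cos θ = L_z/|L| = -1/√20, so θ ≈ 102.92°.

θ ≈ 102.92°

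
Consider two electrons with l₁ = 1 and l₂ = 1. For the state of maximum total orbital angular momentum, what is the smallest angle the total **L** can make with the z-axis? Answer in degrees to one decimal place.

θ_min ≈ 35.3°

By the triangle rule, |l₁ − l₂| ≤ L ≤ l₁ + l₂.
So L can be 0, 1, 2.
The maximum is L = 2, with |L_tot| = ℏ√(2·3) = √6 ℏ.
The minimum angle with z is arccos(2/√6) ≈ 35.3°.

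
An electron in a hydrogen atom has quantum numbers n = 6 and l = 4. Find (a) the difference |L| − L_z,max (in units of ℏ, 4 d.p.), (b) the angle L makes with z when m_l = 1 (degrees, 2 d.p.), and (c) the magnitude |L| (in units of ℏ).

|L| − L_z,max = (2√5 − 4)ℏ ≈ 0.4721ℏ.
For m_l = 1: cos θ = 1/√20, θ ≈ 77.08°.
|L| = ℏ√(4·5) = 2√5 ℏ ≈ 4.472ℏ.

|L|−L_z,max ≈ 0.4721ℏ; θ(m_l=1) ≈ 77.08°; |L| = 2√5 ℏ ≈ 4.472ℏ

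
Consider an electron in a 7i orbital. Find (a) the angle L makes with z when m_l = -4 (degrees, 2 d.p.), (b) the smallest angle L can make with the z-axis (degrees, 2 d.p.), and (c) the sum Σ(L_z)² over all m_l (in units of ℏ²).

θ(m_l=-4) ≈ 128.11°; θ_min ≈ 22.21°; Σ(L_z)² = 182 ℏ²

For 7i, l = 6.
For m_l = -4: cos θ = -4/√42, θ ≈ 128.11°.
cos θ_min = 6/√42, so θ_min ≈ 22.21°.
Σ m_l² = 182, so Σ(L_z)² = 182 ℏ².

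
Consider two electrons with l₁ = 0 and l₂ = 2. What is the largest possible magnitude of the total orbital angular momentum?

|L_tot|_max = √6 ℏ ≈ 2.449ℏ

By the triangle rule, |l₁ − l₂| ≤ L ≤ l₁ + l₂.
Allowed values: L = 2.
The largest magnitude corresponds to L = 2: |L_tot| = ℏ√(2·3) = √6 ℏ.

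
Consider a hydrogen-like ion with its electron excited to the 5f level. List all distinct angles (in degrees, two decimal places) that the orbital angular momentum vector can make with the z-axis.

θ ∈ {30.00°, 54.74°, 73.22°, 90.00°, 106.78°, 125.26°, 150.00°}

The 5f level has l = 3.
|L| = ℏ√(l(l+1)) = 2√3 ℏ.
cos θ = m_l/√12 for each m_l ∈ {-3, -2, -1, 0, 1, 2, 3}.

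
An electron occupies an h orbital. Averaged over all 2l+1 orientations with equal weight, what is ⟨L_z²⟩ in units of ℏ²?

⟨L_z²⟩ = 10 ℏ²

The letter h corresponds to l = 5.
The allowed m_l values are -5, -4, -3, -2, -1, 0, 1, 2, 3, 4, 5.
Average of L_z² over 11 states: 110/11 ℏ² = 10 ℏ².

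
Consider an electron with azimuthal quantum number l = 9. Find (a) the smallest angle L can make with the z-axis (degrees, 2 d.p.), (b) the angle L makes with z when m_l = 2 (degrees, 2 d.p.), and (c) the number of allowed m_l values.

cos θ_min = 9/√90, so θ_min ≈ 18.43°.
For m_l = 2: cos θ = 2/√90, θ ≈ 77.83°.
There are 2l+1 = 19 values of m_l.

θ_min ≈ 18.43°; θ(m_l=2) ≈ 77.83°; 19 values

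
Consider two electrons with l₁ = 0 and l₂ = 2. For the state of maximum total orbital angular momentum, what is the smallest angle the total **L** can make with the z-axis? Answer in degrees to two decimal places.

The total orbital quantum number L ranges from |l₁ − l₂| to l₁ + l₂ in integer steps.
L ∈ {2}.
The maximum is L = 2, with |L_tot| = ℏ√(2·3) = √6 ℏ.
The minimum angle with z is arccos(2/√6) ≈ 35.26°.

θ_min ≈ 35.26°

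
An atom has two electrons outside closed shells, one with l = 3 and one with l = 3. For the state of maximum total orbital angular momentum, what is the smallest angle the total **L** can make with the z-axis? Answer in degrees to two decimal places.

The total orbital quantum number L ranges from |l₁ − l₂| to l₁ + l₂ in integer steps.
L ∈ {0, 1, 2, 3, 4, 5, 6}.
The maximum is L = 6, with |L_tot| = ℏ√(6·7) = √42 ℏ.
The minimum angle with z is arccos(6/√42) ≈ 22.21°.

θ_min ≈ 22.21°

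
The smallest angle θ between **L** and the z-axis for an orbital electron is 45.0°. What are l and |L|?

cos θ_min = l/√(l(l+1)) = √(l/(l+1)), so l/(l+1) = cos²(45.0°) = 0.5000.
l = cos²θ/sin²θ ≈ 1.
Then |L| = ℏ√(1·2) = √2 ℏ.

l = 1, |L| = √2 ℏ ≈ 1.414ℏ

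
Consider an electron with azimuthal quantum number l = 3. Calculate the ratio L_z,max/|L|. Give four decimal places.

|L| = 2√3 ℏ ≈ 3.4641ℏ, while L_z,max = lℏ = 3ℏ.
L_z,max/|L| = 3/√12 = 0.8660.

L_z,max/|L| = 0.8660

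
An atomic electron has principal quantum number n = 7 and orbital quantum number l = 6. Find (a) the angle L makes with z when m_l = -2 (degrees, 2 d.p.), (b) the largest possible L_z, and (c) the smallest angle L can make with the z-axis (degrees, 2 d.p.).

θ(m_l=-2) ≈ 107.98°; L_z,max = 6ℏ; θ_min ≈ 22.21°

For m_l = -2: cos θ = -2/√42, θ ≈ 107.98°.
L_z,max = lℏ = 6ℏ.
cos θ_min = 6/√42, so θ_min ≈ 22.21°.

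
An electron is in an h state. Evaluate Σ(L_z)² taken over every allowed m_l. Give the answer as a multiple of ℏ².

Σ(L_z)² = 110 ℏ²

An h state has l = 5.
The allowed m_l values are -5, -4, -3, -2, -1, 0, 1, 2, 3, 4, 5.
Summing m² from −5 to 5: Σ m_l² = 110.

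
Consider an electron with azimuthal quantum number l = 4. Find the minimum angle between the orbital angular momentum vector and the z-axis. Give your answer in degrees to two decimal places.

|L|² = l(l+1)ℏ² = 20ℏ², so |L| = 2√5 ℏ.
The smallest angle corresponds to the largest L_z, i.e. m_l = l = 4, giving L_z = 4ℏ.
cos θ_min = 4/√20, so θ_min ≈ 26.57°.

θ_min ≈ 26.57°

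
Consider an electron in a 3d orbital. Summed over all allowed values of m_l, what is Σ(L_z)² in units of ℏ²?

Σ(L_z)² = 10 ℏ²

The 3d subshell has l = 2.
m_l ∈ {-2, -1, 0, 1, 2}.
Σ m_l² = 2·(1 + 4) = 10.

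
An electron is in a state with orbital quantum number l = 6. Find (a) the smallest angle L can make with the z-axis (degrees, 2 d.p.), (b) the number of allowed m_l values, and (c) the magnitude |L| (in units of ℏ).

θ_min ≈ 22.21°; 13 values; |L| = √42 ℏ ≈ 6.481ℏ

cos θ_min = 6/√42, so θ_min ≈ 22.21°.
There are 2l+1 = 13 values of m_l.
|L| = ℏ√(6·7) = √42 ℏ ≈ 6.481ℏ.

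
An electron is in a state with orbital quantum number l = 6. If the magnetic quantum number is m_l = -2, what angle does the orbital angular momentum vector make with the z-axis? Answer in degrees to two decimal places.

|L|² = l(l+1)ℏ² = 42ℏ², so |L| = √42 ℏ.
L_z = m_l ℏ = −2ℏ.
cos θ = L_z/|L| = -2/√42, so θ ≈ 107.98°.

θ ≈ 107.98°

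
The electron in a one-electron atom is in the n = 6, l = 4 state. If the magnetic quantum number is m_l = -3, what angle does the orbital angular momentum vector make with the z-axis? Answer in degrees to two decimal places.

|L| = √(l(l+1)) ℏ = 2√5 ℏ.
L_z = m_l ℏ = −3ℏ.
cos θ = L_z/|L| = -3/√20, so θ ≈ 132.13°.

θ ≈ 132.13°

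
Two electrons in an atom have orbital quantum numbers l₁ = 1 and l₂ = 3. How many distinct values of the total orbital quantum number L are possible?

L runs from |1 − 3| = 2 to 1 + 3 = 4.
L ∈ {2, 3, 4}.
That is 3 values.

3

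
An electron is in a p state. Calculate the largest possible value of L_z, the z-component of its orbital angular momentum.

A p state has l = 1.
L_z = m_l ℏ with m_l ∈ {−1, …, 1}; the maximum is m_l = 1.

L_z,max = 1ℏ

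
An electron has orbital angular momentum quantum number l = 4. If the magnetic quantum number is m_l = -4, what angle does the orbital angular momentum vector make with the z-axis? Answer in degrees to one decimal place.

θ ≈ 153.4°

|L| = ℏ√(l(l+1)) = 2√5 ℏ.
L_z = m_l ℏ = −4ℏ.
cos θ = L_z/|L| = -4/√20, so θ ≈ 153.4°.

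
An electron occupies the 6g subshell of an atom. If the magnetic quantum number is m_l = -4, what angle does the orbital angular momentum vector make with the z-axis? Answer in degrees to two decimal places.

The 6g subshell has l = 4.
|L|² = l(l+1)ℏ² = 20ℏ², so |L| = 2√5 ℏ.
L_z = m_l ℏ = −4ℏ.
cos θ = L_z/|L| = -4/√20, so θ ≈ 153.43°.

θ ≈ 153.43°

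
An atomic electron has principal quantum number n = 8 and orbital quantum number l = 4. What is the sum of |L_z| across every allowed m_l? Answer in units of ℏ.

The allowed m_l values are -4, -3, -2, -1, 0, 1, 2, 3, 4.
Σ|m_l| = l(l+1) = 20.

Σ|L_z| = 20 ℏ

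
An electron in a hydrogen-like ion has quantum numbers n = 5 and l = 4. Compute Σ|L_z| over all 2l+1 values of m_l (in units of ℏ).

m_l runs from −4 to 4, i.e. {-4, -3, -2, -1, 0, 1, 2, 3, 4}.
Σ|m_l| = 2(1+2+…+4) = 20.

Σ|L_z| = 20 ℏ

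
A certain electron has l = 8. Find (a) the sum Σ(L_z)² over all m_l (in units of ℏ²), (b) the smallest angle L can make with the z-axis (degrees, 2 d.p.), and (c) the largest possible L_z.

Σ m_l² = 408, so Σ(L_z)² = 408 ℏ².
cos θ_min = 8/√72, so θ_min ≈ 19.47°.
L_z,max = lℏ = 8ℏ.

Σ(L_z)² = 408 ℏ²; θ_min ≈ 19.47°; L_z,max = 8ℏ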